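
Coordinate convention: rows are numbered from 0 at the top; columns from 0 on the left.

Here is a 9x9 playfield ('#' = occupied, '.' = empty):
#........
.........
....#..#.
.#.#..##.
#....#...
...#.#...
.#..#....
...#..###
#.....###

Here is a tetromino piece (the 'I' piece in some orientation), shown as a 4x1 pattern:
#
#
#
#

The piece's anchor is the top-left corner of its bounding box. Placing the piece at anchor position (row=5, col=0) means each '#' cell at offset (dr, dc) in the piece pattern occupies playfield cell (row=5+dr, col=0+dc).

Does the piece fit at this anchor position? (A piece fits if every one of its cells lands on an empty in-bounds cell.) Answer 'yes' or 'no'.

Check each piece cell at anchor (5, 0):
  offset (0,0) -> (5,0): empty -> OK
  offset (1,0) -> (6,0): empty -> OK
  offset (2,0) -> (7,0): empty -> OK
  offset (3,0) -> (8,0): occupied ('#') -> FAIL
All cells valid: no

Answer: no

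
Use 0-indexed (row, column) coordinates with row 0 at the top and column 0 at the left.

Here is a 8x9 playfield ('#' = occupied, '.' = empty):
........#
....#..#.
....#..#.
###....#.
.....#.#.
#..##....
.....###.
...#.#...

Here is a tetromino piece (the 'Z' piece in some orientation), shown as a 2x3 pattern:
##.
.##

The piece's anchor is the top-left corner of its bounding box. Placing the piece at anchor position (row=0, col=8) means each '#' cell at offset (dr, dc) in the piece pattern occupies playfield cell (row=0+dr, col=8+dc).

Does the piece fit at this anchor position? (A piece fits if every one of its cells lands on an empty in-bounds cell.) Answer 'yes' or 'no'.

Answer: no

Derivation:
Check each piece cell at anchor (0, 8):
  offset (0,0) -> (0,8): occupied ('#') -> FAIL
  offset (0,1) -> (0,9): out of bounds -> FAIL
  offset (1,1) -> (1,9): out of bounds -> FAIL
  offset (1,2) -> (1,10): out of bounds -> FAIL
All cells valid: no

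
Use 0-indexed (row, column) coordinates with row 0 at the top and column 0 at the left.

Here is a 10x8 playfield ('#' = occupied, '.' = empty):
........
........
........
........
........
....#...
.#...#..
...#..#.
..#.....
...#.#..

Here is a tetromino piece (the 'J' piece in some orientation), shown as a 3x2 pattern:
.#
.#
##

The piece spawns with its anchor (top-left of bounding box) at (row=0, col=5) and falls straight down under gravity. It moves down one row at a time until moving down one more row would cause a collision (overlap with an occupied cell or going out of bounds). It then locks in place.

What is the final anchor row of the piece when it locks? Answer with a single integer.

Spawn at (row=0, col=5). Try each row:
  row 0: fits
  row 1: fits
  row 2: fits
  row 3: fits
  row 4: blocked -> lock at row 3

Answer: 3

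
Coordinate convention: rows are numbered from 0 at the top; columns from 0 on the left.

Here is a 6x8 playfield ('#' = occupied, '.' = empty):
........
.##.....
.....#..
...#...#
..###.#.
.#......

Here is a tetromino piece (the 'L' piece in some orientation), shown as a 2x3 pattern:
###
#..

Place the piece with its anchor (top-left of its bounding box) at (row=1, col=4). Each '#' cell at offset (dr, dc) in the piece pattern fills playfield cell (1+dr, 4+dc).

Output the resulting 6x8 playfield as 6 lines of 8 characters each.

Fill (1+0,4+0) = (1,4)
Fill (1+0,4+1) = (1,5)
Fill (1+0,4+2) = (1,6)
Fill (1+1,4+0) = (2,4)

Answer: ........
.##.###.
....##..
...#...#
..###.#.
.#......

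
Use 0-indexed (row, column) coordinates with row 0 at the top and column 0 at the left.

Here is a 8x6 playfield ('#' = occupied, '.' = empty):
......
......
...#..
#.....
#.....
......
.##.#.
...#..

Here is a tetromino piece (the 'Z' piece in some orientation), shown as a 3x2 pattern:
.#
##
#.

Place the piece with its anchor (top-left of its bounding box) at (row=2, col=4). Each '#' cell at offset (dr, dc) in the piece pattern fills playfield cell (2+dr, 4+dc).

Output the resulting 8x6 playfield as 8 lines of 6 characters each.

Fill (2+0,4+1) = (2,5)
Fill (2+1,4+0) = (3,4)
Fill (2+1,4+1) = (3,5)
Fill (2+2,4+0) = (4,4)

Answer: ......
......
...#.#
#...##
#...#.
......
.##.#.
...#..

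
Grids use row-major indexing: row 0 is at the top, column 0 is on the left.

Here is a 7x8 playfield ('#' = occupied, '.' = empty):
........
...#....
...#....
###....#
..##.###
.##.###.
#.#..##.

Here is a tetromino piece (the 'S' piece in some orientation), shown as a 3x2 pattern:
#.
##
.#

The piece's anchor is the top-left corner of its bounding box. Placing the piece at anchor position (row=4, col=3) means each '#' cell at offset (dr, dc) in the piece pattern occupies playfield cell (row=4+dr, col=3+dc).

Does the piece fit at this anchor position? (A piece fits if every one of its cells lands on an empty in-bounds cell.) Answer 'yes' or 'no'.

Answer: no

Derivation:
Check each piece cell at anchor (4, 3):
  offset (0,0) -> (4,3): occupied ('#') -> FAIL
  offset (1,0) -> (5,3): empty -> OK
  offset (1,1) -> (5,4): occupied ('#') -> FAIL
  offset (2,1) -> (6,4): empty -> OK
All cells valid: no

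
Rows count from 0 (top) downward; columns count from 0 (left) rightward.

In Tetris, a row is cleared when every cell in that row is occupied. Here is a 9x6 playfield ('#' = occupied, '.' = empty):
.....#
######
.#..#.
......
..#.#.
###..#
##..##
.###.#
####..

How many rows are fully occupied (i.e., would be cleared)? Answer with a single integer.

Check each row:
  row 0: 5 empty cells -> not full
  row 1: 0 empty cells -> FULL (clear)
  row 2: 4 empty cells -> not full
  row 3: 6 empty cells -> not full
  row 4: 4 empty cells -> not full
  row 5: 2 empty cells -> not full
  row 6: 2 empty cells -> not full
  row 7: 2 empty cells -> not full
  row 8: 2 empty cells -> not full
Total rows cleared: 1

Answer: 1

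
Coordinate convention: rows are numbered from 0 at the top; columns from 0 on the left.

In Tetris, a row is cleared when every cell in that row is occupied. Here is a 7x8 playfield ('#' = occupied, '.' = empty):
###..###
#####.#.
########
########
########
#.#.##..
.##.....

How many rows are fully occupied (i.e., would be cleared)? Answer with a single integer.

Answer: 3

Derivation:
Check each row:
  row 0: 2 empty cells -> not full
  row 1: 2 empty cells -> not full
  row 2: 0 empty cells -> FULL (clear)
  row 3: 0 empty cells -> FULL (clear)
  row 4: 0 empty cells -> FULL (clear)
  row 5: 4 empty cells -> not full
  row 6: 6 empty cells -> not full
Total rows cleared: 3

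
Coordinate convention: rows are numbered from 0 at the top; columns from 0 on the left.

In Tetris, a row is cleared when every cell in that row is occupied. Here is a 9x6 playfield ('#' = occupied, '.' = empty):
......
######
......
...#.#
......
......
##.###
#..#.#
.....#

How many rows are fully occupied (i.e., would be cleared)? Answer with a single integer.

Answer: 1

Derivation:
Check each row:
  row 0: 6 empty cells -> not full
  row 1: 0 empty cells -> FULL (clear)
  row 2: 6 empty cells -> not full
  row 3: 4 empty cells -> not full
  row 4: 6 empty cells -> not full
  row 5: 6 empty cells -> not full
  row 6: 1 empty cell -> not full
  row 7: 3 empty cells -> not full
  row 8: 5 empty cells -> not full
Total rows cleared: 1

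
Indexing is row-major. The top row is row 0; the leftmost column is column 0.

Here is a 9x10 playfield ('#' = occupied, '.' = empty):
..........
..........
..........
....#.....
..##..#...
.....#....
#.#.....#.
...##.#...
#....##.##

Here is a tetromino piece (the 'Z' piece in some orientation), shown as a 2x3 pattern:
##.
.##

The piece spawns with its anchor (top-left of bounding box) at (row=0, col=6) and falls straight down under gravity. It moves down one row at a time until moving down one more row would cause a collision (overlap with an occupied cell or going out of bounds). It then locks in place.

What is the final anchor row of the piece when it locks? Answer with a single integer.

Spawn at (row=0, col=6). Try each row:
  row 0: fits
  row 1: fits
  row 2: fits
  row 3: fits
  row 4: blocked -> lock at row 3

Answer: 3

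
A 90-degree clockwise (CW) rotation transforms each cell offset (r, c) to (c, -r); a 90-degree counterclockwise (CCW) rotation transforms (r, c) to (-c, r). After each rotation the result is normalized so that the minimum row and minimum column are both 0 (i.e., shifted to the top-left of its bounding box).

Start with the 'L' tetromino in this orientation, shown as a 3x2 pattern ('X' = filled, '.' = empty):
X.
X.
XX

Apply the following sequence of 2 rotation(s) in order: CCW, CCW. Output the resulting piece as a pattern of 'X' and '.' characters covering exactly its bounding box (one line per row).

Answer: XX
.X
.X

Derivation:
Start:
X.
X.
XX
After rotation 1 (CCW):
..X
XXX
After rotation 2 (CCW):
XX
.X
.X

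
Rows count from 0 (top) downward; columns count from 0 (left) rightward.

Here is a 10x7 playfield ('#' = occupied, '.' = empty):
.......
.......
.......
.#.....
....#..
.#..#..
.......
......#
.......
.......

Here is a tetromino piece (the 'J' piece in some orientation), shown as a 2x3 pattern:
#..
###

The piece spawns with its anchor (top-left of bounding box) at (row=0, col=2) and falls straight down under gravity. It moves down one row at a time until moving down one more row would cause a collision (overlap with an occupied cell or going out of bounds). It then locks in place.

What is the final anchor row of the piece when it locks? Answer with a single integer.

Answer: 2

Derivation:
Spawn at (row=0, col=2). Try each row:
  row 0: fits
  row 1: fits
  row 2: fits
  row 3: blocked -> lock at row 2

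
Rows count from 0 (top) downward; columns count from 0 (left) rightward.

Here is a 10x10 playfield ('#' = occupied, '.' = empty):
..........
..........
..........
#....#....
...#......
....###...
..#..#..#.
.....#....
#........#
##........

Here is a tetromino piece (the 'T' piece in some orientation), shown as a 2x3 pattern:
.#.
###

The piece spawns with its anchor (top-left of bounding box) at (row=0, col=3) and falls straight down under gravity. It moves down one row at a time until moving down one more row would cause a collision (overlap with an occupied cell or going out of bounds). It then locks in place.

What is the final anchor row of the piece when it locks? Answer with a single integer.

Spawn at (row=0, col=3). Try each row:
  row 0: fits
  row 1: fits
  row 2: blocked -> lock at row 1

Answer: 1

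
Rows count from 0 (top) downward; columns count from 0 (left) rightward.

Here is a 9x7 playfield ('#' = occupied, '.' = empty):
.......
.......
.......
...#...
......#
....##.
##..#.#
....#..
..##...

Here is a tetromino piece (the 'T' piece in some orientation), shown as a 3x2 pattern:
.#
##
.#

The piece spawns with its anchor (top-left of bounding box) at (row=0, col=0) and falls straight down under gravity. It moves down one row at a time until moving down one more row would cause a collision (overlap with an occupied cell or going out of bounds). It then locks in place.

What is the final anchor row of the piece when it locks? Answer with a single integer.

Answer: 3

Derivation:
Spawn at (row=0, col=0). Try each row:
  row 0: fits
  row 1: fits
  row 2: fits
  row 3: fits
  row 4: blocked -> lock at row 3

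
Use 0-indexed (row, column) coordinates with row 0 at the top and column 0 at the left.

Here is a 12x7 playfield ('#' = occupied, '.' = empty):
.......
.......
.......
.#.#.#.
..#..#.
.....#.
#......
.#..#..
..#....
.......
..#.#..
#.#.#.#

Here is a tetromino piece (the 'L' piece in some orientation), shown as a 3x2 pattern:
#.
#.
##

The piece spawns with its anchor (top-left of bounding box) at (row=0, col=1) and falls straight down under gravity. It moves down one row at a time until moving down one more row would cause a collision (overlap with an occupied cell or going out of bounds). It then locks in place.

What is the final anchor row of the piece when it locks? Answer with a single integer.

Answer: 0

Derivation:
Spawn at (row=0, col=1). Try each row:
  row 0: fits
  row 1: blocked -> lock at row 0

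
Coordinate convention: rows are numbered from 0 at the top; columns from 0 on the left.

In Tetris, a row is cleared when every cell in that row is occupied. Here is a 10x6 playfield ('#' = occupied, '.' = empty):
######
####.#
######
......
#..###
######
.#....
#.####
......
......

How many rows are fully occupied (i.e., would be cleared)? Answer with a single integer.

Answer: 3

Derivation:
Check each row:
  row 0: 0 empty cells -> FULL (clear)
  row 1: 1 empty cell -> not full
  row 2: 0 empty cells -> FULL (clear)
  row 3: 6 empty cells -> not full
  row 4: 2 empty cells -> not full
  row 5: 0 empty cells -> FULL (clear)
  row 6: 5 empty cells -> not full
  row 7: 1 empty cell -> not full
  row 8: 6 empty cells -> not full
  row 9: 6 empty cells -> not full
Total rows cleared: 3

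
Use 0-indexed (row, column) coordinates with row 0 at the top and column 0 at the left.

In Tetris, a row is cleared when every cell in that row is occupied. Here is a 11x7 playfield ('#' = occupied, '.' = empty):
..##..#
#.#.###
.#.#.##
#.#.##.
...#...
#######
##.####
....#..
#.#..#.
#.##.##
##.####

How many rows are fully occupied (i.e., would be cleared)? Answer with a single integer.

Check each row:
  row 0: 4 empty cells -> not full
  row 1: 2 empty cells -> not full
  row 2: 3 empty cells -> not full
  row 3: 3 empty cells -> not full
  row 4: 6 empty cells -> not full
  row 5: 0 empty cells -> FULL (clear)
  row 6: 1 empty cell -> not full
  row 7: 6 empty cells -> not full
  row 8: 4 empty cells -> not full
  row 9: 2 empty cells -> not full
  row 10: 1 empty cell -> not full
Total rows cleared: 1

Answer: 1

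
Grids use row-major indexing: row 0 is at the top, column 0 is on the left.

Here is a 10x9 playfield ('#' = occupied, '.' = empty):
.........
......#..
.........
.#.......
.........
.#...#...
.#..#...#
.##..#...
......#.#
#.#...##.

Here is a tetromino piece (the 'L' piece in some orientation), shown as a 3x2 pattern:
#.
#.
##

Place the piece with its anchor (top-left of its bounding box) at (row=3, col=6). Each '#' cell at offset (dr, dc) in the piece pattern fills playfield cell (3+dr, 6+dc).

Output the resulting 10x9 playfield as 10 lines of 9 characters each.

Fill (3+0,6+0) = (3,6)
Fill (3+1,6+0) = (4,6)
Fill (3+2,6+0) = (5,6)
Fill (3+2,6+1) = (5,7)

Answer: .........
......#..
.........
.#....#..
......#..
.#...###.
.#..#...#
.##..#...
......#.#
#.#...##.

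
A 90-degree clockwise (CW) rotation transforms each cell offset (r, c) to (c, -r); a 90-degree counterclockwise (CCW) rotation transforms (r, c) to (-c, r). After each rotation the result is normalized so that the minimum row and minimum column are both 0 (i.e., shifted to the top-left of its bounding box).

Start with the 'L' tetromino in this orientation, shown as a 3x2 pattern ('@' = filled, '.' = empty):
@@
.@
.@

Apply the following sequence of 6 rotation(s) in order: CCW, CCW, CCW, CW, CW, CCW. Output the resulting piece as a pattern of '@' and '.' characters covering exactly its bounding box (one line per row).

Answer: @.
@.
@@

Derivation:
Start:
@@
.@
.@
After rotation 1 (CCW):
@@@
@..
After rotation 2 (CCW):
@.
@.
@@
After rotation 3 (CCW):
..@
@@@
After rotation 4 (CW):
@.
@.
@@
After rotation 5 (CW):
@@@
@..
After rotation 6 (CCW):
@.
@.
@@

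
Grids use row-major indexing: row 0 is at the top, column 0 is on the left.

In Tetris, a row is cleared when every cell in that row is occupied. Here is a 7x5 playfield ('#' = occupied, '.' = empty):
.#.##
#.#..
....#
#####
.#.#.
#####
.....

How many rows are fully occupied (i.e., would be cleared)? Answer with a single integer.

Check each row:
  row 0: 2 empty cells -> not full
  row 1: 3 empty cells -> not full
  row 2: 4 empty cells -> not full
  row 3: 0 empty cells -> FULL (clear)
  row 4: 3 empty cells -> not full
  row 5: 0 empty cells -> FULL (clear)
  row 6: 5 empty cells -> not full
Total rows cleared: 2

Answer: 2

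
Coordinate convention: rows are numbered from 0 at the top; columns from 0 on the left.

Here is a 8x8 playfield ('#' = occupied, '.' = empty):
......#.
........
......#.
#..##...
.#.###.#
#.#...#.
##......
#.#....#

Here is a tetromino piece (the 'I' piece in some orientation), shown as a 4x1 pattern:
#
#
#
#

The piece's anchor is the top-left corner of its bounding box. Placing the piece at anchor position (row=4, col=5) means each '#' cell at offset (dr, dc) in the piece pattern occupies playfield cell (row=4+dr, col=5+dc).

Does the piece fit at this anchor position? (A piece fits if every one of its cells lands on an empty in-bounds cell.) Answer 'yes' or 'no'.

Check each piece cell at anchor (4, 5):
  offset (0,0) -> (4,5): occupied ('#') -> FAIL
  offset (1,0) -> (5,5): empty -> OK
  offset (2,0) -> (6,5): empty -> OK
  offset (3,0) -> (7,5): empty -> OK
All cells valid: no

Answer: no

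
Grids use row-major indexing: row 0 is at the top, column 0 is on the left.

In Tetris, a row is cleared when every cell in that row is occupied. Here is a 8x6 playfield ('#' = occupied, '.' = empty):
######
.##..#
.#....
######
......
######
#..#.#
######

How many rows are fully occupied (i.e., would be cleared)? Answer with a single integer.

Check each row:
  row 0: 0 empty cells -> FULL (clear)
  row 1: 3 empty cells -> not full
  row 2: 5 empty cells -> not full
  row 3: 0 empty cells -> FULL (clear)
  row 4: 6 empty cells -> not full
  row 5: 0 empty cells -> FULL (clear)
  row 6: 3 empty cells -> not full
  row 7: 0 empty cells -> FULL (clear)
Total rows cleared: 4

Answer: 4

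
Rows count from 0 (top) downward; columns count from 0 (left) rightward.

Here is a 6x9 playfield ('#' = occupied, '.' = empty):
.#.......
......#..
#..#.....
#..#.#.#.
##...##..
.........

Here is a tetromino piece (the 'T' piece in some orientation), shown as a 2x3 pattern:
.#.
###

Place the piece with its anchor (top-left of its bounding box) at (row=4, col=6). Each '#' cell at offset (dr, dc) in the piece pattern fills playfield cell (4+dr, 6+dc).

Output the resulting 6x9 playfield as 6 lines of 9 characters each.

Answer: .#.......
......#..
#..#.....
#..#.#.#.
##...###.
......###

Derivation:
Fill (4+0,6+1) = (4,7)
Fill (4+1,6+0) = (5,6)
Fill (4+1,6+1) = (5,7)
Fill (4+1,6+2) = (5,8)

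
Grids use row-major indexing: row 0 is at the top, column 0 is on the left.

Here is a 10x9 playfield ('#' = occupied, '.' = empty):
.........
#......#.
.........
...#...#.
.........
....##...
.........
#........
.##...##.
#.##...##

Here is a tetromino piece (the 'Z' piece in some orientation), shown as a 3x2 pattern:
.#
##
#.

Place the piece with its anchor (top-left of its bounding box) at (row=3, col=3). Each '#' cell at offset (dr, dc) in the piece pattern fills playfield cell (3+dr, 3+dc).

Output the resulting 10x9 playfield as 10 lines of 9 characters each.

Fill (3+0,3+1) = (3,4)
Fill (3+1,3+0) = (4,3)
Fill (3+1,3+1) = (4,4)
Fill (3+2,3+0) = (5,3)

Answer: .........
#......#.
.........
...##..#.
...##....
...###...
.........
#........
.##...##.
#.##...##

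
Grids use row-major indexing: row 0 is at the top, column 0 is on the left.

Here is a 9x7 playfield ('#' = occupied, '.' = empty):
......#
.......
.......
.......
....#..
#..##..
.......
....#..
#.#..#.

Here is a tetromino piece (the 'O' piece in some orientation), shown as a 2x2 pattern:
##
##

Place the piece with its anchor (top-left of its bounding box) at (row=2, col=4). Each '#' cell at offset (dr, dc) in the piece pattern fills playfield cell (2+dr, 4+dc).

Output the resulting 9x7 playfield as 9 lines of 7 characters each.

Fill (2+0,4+0) = (2,4)
Fill (2+0,4+1) = (2,5)
Fill (2+1,4+0) = (3,4)
Fill (2+1,4+1) = (3,5)

Answer: ......#
.......
....##.
....##.
....#..
#..##..
.......
....#..
#.#..#.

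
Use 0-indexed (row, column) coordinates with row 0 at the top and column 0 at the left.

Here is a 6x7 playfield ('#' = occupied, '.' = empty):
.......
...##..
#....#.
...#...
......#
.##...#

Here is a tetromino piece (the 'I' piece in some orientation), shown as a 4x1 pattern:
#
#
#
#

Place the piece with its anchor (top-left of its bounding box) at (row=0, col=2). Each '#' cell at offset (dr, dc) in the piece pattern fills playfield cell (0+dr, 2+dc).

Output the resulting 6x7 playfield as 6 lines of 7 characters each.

Answer: ..#....
..###..
#.#..#.
..##...
......#
.##...#

Derivation:
Fill (0+0,2+0) = (0,2)
Fill (0+1,2+0) = (1,2)
Fill (0+2,2+0) = (2,2)
Fill (0+3,2+0) = (3,2)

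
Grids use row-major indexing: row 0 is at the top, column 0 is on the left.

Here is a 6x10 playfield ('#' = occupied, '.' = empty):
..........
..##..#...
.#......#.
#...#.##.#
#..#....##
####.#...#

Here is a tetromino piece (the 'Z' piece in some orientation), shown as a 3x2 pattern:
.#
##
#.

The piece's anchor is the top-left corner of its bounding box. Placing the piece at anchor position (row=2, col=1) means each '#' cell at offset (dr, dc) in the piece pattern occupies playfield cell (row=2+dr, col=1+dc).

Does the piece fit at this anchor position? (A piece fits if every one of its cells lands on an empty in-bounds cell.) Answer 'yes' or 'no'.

Check each piece cell at anchor (2, 1):
  offset (0,1) -> (2,2): empty -> OK
  offset (1,0) -> (3,1): empty -> OK
  offset (1,1) -> (3,2): empty -> OK
  offset (2,0) -> (4,1): empty -> OK
All cells valid: yes

Answer: yes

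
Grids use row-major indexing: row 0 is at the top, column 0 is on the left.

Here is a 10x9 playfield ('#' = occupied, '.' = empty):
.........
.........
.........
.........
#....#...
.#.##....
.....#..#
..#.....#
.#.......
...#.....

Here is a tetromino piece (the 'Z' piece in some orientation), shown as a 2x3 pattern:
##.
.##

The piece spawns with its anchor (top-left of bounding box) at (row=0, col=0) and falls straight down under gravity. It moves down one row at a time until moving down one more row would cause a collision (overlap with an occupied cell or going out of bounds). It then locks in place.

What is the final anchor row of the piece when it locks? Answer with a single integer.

Spawn at (row=0, col=0). Try each row:
  row 0: fits
  row 1: fits
  row 2: fits
  row 3: fits
  row 4: blocked -> lock at row 3

Answer: 3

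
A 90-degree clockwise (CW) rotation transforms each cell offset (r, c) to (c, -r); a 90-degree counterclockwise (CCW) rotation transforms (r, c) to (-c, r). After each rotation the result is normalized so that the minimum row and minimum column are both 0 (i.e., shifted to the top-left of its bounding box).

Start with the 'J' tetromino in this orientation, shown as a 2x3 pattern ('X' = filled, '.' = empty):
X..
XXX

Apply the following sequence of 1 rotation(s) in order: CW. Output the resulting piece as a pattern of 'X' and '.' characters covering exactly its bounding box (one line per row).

Answer: XX
X.
X.

Derivation:
Start:
X..
XXX
After rotation 1 (CW):
XX
X.
X.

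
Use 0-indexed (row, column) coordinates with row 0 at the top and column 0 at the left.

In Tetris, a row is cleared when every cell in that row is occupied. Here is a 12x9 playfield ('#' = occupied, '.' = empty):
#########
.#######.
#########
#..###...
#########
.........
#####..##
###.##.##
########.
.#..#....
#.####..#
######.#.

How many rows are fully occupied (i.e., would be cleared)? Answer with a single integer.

Answer: 3

Derivation:
Check each row:
  row 0: 0 empty cells -> FULL (clear)
  row 1: 2 empty cells -> not full
  row 2: 0 empty cells -> FULL (clear)
  row 3: 5 empty cells -> not full
  row 4: 0 empty cells -> FULL (clear)
  row 5: 9 empty cells -> not full
  row 6: 2 empty cells -> not full
  row 7: 2 empty cells -> not full
  row 8: 1 empty cell -> not full
  row 9: 7 empty cells -> not full
  row 10: 3 empty cells -> not full
  row 11: 2 empty cells -> not full
Total rows cleared: 3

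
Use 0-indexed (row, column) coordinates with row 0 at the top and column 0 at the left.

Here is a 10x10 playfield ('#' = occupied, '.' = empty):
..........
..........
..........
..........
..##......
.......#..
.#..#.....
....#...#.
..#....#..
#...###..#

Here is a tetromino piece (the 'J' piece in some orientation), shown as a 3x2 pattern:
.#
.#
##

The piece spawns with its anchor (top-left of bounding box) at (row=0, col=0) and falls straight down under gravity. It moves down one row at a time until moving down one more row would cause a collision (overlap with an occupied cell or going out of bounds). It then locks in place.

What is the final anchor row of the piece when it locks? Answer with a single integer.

Answer: 3

Derivation:
Spawn at (row=0, col=0). Try each row:
  row 0: fits
  row 1: fits
  row 2: fits
  row 3: fits
  row 4: blocked -> lock at row 3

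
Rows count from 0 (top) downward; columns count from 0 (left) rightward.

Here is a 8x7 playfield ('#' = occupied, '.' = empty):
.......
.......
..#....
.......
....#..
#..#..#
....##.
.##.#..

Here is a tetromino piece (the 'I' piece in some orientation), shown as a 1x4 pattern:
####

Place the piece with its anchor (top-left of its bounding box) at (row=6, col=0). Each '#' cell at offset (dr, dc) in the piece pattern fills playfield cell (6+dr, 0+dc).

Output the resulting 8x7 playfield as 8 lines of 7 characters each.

Fill (6+0,0+0) = (6,0)
Fill (6+0,0+1) = (6,1)
Fill (6+0,0+2) = (6,2)
Fill (6+0,0+3) = (6,3)

Answer: .......
.......
..#....
.......
....#..
#..#..#
######.
.##.#..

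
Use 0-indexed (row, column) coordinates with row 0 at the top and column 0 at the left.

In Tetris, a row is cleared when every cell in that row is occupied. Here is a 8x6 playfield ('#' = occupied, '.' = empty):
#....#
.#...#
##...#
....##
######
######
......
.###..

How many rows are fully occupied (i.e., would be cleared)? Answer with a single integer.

Answer: 2

Derivation:
Check each row:
  row 0: 4 empty cells -> not full
  row 1: 4 empty cells -> not full
  row 2: 3 empty cells -> not full
  row 3: 4 empty cells -> not full
  row 4: 0 empty cells -> FULL (clear)
  row 5: 0 empty cells -> FULL (clear)
  row 6: 6 empty cells -> not full
  row 7: 3 empty cells -> not full
Total rows cleared: 2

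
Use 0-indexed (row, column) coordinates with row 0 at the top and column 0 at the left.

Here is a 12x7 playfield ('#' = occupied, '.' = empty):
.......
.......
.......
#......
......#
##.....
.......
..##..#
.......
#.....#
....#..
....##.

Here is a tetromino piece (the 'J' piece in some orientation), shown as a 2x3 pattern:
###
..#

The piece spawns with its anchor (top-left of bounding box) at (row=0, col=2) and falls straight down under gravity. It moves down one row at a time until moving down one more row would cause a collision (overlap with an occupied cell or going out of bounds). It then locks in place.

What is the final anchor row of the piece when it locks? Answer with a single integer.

Answer: 6

Derivation:
Spawn at (row=0, col=2). Try each row:
  row 0: fits
  row 1: fits
  row 2: fits
  row 3: fits
  row 4: fits
  row 5: fits
  row 6: fits
  row 7: blocked -> lock at row 6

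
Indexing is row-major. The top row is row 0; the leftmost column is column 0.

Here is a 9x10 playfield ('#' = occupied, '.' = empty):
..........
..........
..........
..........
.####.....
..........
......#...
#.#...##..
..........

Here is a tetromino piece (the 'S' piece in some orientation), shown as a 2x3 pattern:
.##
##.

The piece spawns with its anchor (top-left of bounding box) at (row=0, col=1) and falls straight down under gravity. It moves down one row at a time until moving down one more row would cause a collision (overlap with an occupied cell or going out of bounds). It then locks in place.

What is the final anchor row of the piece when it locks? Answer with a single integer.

Answer: 2

Derivation:
Spawn at (row=0, col=1). Try each row:
  row 0: fits
  row 1: fits
  row 2: fits
  row 3: blocked -> lock at row 2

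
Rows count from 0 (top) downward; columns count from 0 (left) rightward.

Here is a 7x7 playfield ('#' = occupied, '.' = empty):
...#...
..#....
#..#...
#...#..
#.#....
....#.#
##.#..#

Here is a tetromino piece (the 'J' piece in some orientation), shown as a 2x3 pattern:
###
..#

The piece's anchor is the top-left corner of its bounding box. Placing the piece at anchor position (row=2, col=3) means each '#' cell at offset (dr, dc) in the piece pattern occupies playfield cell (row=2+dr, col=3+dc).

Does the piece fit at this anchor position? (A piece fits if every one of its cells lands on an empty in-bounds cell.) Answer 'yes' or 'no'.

Answer: no

Derivation:
Check each piece cell at anchor (2, 3):
  offset (0,0) -> (2,3): occupied ('#') -> FAIL
  offset (0,1) -> (2,4): empty -> OK
  offset (0,2) -> (2,5): empty -> OK
  offset (1,2) -> (3,5): empty -> OK
All cells valid: no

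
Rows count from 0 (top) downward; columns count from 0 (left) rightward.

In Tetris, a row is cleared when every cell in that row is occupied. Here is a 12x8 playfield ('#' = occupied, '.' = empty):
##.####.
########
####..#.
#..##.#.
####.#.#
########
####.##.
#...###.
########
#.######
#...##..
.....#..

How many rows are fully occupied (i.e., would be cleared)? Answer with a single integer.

Check each row:
  row 0: 2 empty cells -> not full
  row 1: 0 empty cells -> FULL (clear)
  row 2: 3 empty cells -> not full
  row 3: 4 empty cells -> not full
  row 4: 2 empty cells -> not full
  row 5: 0 empty cells -> FULL (clear)
  row 6: 2 empty cells -> not full
  row 7: 4 empty cells -> not full
  row 8: 0 empty cells -> FULL (clear)
  row 9: 1 empty cell -> not full
  row 10: 5 empty cells -> not full
  row 11: 7 empty cells -> not full
Total rows cleared: 3

Answer: 3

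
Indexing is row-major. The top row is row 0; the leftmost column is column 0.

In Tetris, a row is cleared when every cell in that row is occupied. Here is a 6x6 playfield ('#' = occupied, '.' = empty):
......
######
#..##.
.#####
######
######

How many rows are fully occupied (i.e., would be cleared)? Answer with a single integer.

Answer: 3

Derivation:
Check each row:
  row 0: 6 empty cells -> not full
  row 1: 0 empty cells -> FULL (clear)
  row 2: 3 empty cells -> not full
  row 3: 1 empty cell -> not full
  row 4: 0 empty cells -> FULL (clear)
  row 5: 0 empty cells -> FULL (clear)
Total rows cleared: 3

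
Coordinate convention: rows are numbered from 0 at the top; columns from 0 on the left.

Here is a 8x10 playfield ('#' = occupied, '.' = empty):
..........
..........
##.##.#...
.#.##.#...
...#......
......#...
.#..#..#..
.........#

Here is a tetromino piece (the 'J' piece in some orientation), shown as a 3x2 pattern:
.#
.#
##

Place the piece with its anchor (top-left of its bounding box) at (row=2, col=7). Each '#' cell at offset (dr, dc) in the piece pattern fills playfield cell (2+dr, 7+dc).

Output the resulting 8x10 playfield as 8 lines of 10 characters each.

Fill (2+0,7+1) = (2,8)
Fill (2+1,7+1) = (3,8)
Fill (2+2,7+0) = (4,7)
Fill (2+2,7+1) = (4,8)

Answer: ..........
..........
##.##.#.#.
.#.##.#.#.
...#...##.
......#...
.#..#..#..
.........#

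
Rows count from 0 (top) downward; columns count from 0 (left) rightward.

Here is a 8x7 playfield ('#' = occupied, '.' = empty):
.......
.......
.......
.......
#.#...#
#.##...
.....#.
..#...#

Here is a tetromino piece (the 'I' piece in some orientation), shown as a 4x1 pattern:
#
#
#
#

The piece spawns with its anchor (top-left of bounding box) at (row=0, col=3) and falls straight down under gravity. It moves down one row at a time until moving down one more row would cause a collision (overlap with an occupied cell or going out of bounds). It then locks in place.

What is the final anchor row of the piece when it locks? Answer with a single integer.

Spawn at (row=0, col=3). Try each row:
  row 0: fits
  row 1: fits
  row 2: blocked -> lock at row 1

Answer: 1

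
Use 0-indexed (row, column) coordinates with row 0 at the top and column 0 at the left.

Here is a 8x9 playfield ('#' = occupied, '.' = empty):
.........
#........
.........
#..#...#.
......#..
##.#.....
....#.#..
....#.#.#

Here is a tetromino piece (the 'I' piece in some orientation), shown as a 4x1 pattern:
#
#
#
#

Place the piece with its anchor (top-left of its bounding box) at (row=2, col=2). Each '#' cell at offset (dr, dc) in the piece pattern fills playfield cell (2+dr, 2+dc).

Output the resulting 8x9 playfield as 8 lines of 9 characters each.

Fill (2+0,2+0) = (2,2)
Fill (2+1,2+0) = (3,2)
Fill (2+2,2+0) = (4,2)
Fill (2+3,2+0) = (5,2)

Answer: .........
#........
..#......
#.##...#.
..#...#..
####.....
....#.#..
....#.#.#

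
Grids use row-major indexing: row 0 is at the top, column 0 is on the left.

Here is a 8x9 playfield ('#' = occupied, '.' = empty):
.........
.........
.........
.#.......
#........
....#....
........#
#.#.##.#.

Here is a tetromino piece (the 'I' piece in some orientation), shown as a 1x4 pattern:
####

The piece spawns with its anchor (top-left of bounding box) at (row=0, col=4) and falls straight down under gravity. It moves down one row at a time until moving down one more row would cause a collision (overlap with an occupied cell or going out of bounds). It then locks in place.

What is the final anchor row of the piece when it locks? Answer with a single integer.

Spawn at (row=0, col=4). Try each row:
  row 0: fits
  row 1: fits
  row 2: fits
  row 3: fits
  row 4: fits
  row 5: blocked -> lock at row 4

Answer: 4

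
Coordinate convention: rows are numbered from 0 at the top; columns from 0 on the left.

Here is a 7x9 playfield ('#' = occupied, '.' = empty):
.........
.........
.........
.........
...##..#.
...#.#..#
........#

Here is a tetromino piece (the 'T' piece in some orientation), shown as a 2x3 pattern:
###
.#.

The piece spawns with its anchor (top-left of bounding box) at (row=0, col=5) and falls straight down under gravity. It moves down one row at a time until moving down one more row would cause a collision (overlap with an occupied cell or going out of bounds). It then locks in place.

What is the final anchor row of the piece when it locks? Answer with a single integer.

Answer: 3

Derivation:
Spawn at (row=0, col=5). Try each row:
  row 0: fits
  row 1: fits
  row 2: fits
  row 3: fits
  row 4: blocked -> lock at row 3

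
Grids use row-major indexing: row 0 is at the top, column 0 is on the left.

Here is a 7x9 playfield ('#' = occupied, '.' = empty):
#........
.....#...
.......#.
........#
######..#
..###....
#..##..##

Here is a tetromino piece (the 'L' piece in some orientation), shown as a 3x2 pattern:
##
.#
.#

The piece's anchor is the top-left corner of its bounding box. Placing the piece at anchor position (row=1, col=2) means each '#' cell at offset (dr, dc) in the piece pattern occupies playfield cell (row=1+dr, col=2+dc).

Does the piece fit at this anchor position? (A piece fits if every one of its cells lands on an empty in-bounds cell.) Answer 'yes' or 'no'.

Check each piece cell at anchor (1, 2):
  offset (0,0) -> (1,2): empty -> OK
  offset (0,1) -> (1,3): empty -> OK
  offset (1,1) -> (2,3): empty -> OK
  offset (2,1) -> (3,3): empty -> OK
All cells valid: yes

Answer: yes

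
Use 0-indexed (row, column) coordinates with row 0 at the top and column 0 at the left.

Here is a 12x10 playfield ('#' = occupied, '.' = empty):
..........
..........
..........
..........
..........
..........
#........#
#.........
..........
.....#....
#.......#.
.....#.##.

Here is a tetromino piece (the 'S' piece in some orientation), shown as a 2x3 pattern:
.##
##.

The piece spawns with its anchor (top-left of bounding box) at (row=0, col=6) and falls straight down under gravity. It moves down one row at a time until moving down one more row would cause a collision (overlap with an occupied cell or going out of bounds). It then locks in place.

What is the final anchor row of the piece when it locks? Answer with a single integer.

Spawn at (row=0, col=6). Try each row:
  row 0: fits
  row 1: fits
  row 2: fits
  row 3: fits
  row 4: fits
  row 5: fits
  row 6: fits
  row 7: fits
  row 8: fits
  row 9: fits
  row 10: blocked -> lock at row 9

Answer: 9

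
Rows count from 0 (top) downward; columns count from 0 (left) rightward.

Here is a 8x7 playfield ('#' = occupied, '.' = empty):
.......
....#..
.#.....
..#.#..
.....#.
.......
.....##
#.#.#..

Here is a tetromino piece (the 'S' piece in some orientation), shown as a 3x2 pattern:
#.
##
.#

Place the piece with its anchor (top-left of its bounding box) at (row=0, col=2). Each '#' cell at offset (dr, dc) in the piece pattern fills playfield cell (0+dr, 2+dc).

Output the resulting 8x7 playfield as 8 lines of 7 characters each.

Fill (0+0,2+0) = (0,2)
Fill (0+1,2+0) = (1,2)
Fill (0+1,2+1) = (1,3)
Fill (0+2,2+1) = (2,3)

Answer: ..#....
..###..
.#.#...
..#.#..
.....#.
.......
.....##
#.#.#..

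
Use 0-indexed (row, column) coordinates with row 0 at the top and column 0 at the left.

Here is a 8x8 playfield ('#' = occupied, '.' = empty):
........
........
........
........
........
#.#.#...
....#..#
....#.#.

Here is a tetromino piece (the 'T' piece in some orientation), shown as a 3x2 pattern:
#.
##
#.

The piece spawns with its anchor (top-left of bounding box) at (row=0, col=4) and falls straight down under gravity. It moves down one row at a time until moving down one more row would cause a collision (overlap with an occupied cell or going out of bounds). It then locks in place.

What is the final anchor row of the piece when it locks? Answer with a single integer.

Spawn at (row=0, col=4). Try each row:
  row 0: fits
  row 1: fits
  row 2: fits
  row 3: blocked -> lock at row 2

Answer: 2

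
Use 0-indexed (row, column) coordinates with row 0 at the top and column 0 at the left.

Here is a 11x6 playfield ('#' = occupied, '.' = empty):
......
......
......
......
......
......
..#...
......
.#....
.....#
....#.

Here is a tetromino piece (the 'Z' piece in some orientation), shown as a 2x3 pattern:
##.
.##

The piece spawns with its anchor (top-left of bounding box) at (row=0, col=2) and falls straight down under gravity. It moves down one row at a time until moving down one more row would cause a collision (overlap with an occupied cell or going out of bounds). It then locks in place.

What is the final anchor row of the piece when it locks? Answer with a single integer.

Answer: 5

Derivation:
Spawn at (row=0, col=2). Try each row:
  row 0: fits
  row 1: fits
  row 2: fits
  row 3: fits
  row 4: fits
  row 5: fits
  row 6: blocked -> lock at row 5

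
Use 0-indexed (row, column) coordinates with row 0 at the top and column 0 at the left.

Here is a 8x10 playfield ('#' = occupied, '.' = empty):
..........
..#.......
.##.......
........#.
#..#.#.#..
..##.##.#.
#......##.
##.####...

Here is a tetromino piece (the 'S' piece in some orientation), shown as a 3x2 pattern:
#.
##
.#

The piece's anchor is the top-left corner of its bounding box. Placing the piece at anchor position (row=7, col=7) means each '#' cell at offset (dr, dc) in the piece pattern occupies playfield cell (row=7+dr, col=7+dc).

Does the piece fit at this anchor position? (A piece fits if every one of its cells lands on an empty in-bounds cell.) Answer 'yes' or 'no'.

Check each piece cell at anchor (7, 7):
  offset (0,0) -> (7,7): empty -> OK
  offset (1,0) -> (8,7): out of bounds -> FAIL
  offset (1,1) -> (8,8): out of bounds -> FAIL
  offset (2,1) -> (9,8): out of bounds -> FAIL
All cells valid: no

Answer: no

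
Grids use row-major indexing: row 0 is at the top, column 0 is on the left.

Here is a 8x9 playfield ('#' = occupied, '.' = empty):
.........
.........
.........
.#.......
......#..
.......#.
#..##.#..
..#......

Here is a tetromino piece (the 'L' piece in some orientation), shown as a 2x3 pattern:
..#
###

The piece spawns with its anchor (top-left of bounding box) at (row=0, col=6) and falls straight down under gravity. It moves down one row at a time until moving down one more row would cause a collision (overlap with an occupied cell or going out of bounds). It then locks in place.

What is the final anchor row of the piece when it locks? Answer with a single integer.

Answer: 2

Derivation:
Spawn at (row=0, col=6). Try each row:
  row 0: fits
  row 1: fits
  row 2: fits
  row 3: blocked -> lock at row 2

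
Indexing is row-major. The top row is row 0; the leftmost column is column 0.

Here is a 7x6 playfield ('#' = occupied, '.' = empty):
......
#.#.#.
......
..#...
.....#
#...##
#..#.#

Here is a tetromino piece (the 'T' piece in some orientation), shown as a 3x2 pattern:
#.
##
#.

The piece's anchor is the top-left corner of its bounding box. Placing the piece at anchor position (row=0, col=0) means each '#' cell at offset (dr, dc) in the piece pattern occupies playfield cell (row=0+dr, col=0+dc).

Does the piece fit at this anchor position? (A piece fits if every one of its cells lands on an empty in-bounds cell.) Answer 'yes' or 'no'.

Check each piece cell at anchor (0, 0):
  offset (0,0) -> (0,0): empty -> OK
  offset (1,0) -> (1,0): occupied ('#') -> FAIL
  offset (1,1) -> (1,1): empty -> OK
  offset (2,0) -> (2,0): empty -> OK
All cells valid: no

Answer: no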